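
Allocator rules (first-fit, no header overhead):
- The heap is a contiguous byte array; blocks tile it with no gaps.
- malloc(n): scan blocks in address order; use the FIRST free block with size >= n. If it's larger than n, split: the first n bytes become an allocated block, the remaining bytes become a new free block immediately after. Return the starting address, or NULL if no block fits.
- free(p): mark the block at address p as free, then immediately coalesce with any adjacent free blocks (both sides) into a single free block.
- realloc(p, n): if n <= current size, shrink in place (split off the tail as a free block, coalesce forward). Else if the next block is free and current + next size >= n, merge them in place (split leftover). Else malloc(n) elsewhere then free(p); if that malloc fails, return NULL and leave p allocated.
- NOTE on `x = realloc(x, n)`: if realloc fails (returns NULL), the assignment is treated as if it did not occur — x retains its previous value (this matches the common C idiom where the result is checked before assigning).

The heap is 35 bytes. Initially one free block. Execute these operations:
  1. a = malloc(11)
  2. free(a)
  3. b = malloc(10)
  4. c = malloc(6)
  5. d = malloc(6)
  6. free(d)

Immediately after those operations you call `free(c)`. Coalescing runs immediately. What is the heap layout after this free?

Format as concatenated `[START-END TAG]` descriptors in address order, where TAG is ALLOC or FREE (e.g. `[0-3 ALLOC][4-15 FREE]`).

Op 1: a = malloc(11) -> a = 0; heap: [0-10 ALLOC][11-34 FREE]
Op 2: free(a) -> (freed a); heap: [0-34 FREE]
Op 3: b = malloc(10) -> b = 0; heap: [0-9 ALLOC][10-34 FREE]
Op 4: c = malloc(6) -> c = 10; heap: [0-9 ALLOC][10-15 ALLOC][16-34 FREE]
Op 5: d = malloc(6) -> d = 16; heap: [0-9 ALLOC][10-15 ALLOC][16-21 ALLOC][22-34 FREE]
Op 6: free(d) -> (freed d); heap: [0-9 ALLOC][10-15 ALLOC][16-34 FREE]
free(c): c = 10 -> block [10-15 ALLOC]; mark free, coalesce with adjacent free neighbors -> [0-9 ALLOC][10-34 FREE]

Answer: [0-9 ALLOC][10-34 FREE]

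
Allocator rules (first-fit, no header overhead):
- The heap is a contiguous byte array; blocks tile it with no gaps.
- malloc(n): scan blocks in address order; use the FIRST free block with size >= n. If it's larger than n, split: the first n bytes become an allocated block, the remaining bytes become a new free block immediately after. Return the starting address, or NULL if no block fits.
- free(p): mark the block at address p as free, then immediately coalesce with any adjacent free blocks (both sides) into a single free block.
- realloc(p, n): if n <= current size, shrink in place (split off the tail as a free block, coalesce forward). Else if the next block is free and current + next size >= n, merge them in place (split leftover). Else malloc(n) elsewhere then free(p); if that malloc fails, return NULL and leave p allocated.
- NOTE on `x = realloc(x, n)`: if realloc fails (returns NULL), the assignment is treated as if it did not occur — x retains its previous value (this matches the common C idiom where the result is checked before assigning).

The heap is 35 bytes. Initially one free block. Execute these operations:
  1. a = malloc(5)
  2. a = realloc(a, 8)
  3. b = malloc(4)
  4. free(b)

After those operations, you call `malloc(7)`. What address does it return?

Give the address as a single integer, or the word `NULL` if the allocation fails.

Op 1: a = malloc(5) -> a = 0; heap: [0-4 ALLOC][5-34 FREE]
Op 2: a = realloc(a, 8) -> a = 0; heap: [0-7 ALLOC][8-34 FREE]
Op 3: b = malloc(4) -> b = 8; heap: [0-7 ALLOC][8-11 ALLOC][12-34 FREE]
Op 4: free(b) -> (freed b); heap: [0-7 ALLOC][8-34 FREE]
malloc(7): first-fit scan over [0-7 ALLOC][8-34 FREE] -> 8

Answer: 8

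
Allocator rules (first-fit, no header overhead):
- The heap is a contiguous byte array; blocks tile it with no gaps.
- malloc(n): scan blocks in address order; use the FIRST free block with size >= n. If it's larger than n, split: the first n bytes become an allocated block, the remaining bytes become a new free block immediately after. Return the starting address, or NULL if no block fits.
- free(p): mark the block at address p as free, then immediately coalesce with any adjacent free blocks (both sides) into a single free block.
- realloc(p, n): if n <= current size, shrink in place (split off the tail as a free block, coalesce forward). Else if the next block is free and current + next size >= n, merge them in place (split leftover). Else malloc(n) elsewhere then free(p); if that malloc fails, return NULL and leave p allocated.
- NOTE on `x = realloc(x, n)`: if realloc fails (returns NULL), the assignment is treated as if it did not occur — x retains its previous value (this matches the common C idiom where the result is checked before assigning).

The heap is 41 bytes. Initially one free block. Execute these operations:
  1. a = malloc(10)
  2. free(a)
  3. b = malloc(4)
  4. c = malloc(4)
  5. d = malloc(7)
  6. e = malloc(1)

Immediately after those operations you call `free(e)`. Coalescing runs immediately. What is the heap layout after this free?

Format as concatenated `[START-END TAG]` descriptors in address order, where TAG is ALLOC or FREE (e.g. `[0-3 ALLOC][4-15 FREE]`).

Op 1: a = malloc(10) -> a = 0; heap: [0-9 ALLOC][10-40 FREE]
Op 2: free(a) -> (freed a); heap: [0-40 FREE]
Op 3: b = malloc(4) -> b = 0; heap: [0-3 ALLOC][4-40 FREE]
Op 4: c = malloc(4) -> c = 4; heap: [0-3 ALLOC][4-7 ALLOC][8-40 FREE]
Op 5: d = malloc(7) -> d = 8; heap: [0-3 ALLOC][4-7 ALLOC][8-14 ALLOC][15-40 FREE]
Op 6: e = malloc(1) -> e = 15; heap: [0-3 ALLOC][4-7 ALLOC][8-14 ALLOC][15-15 ALLOC][16-40 FREE]
free(e): e = 15 -> block [15-15 ALLOC]; mark free, coalesce with adjacent free neighbors -> [0-3 ALLOC][4-7 ALLOC][8-14 ALLOC][15-40 FREE]

Answer: [0-3 ALLOC][4-7 ALLOC][8-14 ALLOC][15-40 FREE]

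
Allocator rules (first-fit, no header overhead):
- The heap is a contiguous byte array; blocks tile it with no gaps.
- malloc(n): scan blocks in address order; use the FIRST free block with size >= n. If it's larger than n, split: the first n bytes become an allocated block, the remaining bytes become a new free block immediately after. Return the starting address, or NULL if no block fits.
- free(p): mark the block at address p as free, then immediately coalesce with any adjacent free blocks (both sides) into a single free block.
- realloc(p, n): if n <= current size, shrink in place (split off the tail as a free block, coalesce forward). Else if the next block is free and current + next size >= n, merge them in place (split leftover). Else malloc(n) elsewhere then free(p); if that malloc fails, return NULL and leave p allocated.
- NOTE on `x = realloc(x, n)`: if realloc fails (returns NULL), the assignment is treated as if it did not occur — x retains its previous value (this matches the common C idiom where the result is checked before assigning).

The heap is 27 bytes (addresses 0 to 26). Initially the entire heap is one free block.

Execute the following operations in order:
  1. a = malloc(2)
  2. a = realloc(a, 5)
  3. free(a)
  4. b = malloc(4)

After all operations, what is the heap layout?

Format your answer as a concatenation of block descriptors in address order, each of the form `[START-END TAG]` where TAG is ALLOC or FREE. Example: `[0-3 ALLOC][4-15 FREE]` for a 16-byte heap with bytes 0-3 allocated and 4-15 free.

Answer: [0-3 ALLOC][4-26 FREE]

Derivation:
Op 1: a = malloc(2) -> a = 0; heap: [0-1 ALLOC][2-26 FREE]
Op 2: a = realloc(a, 5) -> a = 0; heap: [0-4 ALLOC][5-26 FREE]
Op 3: free(a) -> (freed a); heap: [0-26 FREE]
Op 4: b = malloc(4) -> b = 0; heap: [0-3 ALLOC][4-26 FREE]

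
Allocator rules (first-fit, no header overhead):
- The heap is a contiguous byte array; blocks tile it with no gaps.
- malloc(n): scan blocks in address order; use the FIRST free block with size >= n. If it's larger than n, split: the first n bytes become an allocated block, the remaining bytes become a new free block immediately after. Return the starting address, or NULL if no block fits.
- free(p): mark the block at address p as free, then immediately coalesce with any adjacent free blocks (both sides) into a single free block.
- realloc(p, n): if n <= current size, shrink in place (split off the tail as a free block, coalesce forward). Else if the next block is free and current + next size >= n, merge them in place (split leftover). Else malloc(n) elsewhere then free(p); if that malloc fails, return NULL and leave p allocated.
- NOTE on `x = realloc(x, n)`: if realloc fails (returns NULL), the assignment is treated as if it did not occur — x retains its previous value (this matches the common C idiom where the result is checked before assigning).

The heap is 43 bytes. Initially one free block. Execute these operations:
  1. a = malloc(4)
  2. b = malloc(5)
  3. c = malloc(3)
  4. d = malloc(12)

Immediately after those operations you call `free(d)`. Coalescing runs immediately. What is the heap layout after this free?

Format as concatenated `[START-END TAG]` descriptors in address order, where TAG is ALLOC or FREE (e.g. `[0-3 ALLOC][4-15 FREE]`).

Op 1: a = malloc(4) -> a = 0; heap: [0-3 ALLOC][4-42 FREE]
Op 2: b = malloc(5) -> b = 4; heap: [0-3 ALLOC][4-8 ALLOC][9-42 FREE]
Op 3: c = malloc(3) -> c = 9; heap: [0-3 ALLOC][4-8 ALLOC][9-11 ALLOC][12-42 FREE]
Op 4: d = malloc(12) -> d = 12; heap: [0-3 ALLOC][4-8 ALLOC][9-11 ALLOC][12-23 ALLOC][24-42 FREE]
free(d): d = 12 -> block [12-23 ALLOC]; mark free, coalesce with adjacent free neighbors -> [0-3 ALLOC][4-8 ALLOC][9-11 ALLOC][12-42 FREE]

Answer: [0-3 ALLOC][4-8 ALLOC][9-11 ALLOC][12-42 FREE]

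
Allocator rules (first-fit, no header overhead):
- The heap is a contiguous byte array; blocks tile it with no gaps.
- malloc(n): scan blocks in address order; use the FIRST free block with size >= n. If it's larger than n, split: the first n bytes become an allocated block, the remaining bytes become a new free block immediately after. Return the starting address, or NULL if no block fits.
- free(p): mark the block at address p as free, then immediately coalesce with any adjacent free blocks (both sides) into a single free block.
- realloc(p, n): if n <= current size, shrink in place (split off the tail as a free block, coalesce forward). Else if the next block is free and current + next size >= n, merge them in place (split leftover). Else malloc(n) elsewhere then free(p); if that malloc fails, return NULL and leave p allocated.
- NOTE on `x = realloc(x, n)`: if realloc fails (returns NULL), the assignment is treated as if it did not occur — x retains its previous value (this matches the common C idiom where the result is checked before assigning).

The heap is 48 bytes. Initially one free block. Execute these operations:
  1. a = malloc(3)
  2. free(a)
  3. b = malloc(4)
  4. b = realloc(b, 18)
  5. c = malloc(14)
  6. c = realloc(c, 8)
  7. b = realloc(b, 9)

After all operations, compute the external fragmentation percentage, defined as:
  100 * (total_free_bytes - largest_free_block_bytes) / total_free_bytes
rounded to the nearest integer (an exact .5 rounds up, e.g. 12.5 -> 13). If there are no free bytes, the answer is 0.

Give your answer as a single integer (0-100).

Answer: 29

Derivation:
Op 1: a = malloc(3) -> a = 0; heap: [0-2 ALLOC][3-47 FREE]
Op 2: free(a) -> (freed a); heap: [0-47 FREE]
Op 3: b = malloc(4) -> b = 0; heap: [0-3 ALLOC][4-47 FREE]
Op 4: b = realloc(b, 18) -> b = 0; heap: [0-17 ALLOC][18-47 FREE]
Op 5: c = malloc(14) -> c = 18; heap: [0-17 ALLOC][18-31 ALLOC][32-47 FREE]
Op 6: c = realloc(c, 8) -> c = 18; heap: [0-17 ALLOC][18-25 ALLOC][26-47 FREE]
Op 7: b = realloc(b, 9) -> b = 0; heap: [0-8 ALLOC][9-17 FREE][18-25 ALLOC][26-47 FREE]
Free blocks: [9 22] total_free=31 largest=22 -> 100*(31-22)/31 = 900/31 ≈ 29.032 -> rounds to 29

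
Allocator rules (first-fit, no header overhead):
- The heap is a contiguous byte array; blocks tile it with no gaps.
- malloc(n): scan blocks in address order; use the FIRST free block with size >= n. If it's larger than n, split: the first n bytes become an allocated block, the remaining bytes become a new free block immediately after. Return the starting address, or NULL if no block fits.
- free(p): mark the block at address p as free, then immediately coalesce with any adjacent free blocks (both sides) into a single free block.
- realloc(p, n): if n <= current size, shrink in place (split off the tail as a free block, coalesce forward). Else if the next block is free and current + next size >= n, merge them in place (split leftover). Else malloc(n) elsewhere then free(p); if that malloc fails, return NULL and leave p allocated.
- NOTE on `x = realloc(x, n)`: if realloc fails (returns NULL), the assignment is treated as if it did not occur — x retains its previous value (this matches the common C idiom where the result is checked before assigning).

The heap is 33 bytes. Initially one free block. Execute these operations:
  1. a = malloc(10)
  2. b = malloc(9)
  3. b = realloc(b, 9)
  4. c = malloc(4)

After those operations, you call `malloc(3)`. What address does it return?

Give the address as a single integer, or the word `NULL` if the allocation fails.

Op 1: a = malloc(10) -> a = 0; heap: [0-9 ALLOC][10-32 FREE]
Op 2: b = malloc(9) -> b = 10; heap: [0-9 ALLOC][10-18 ALLOC][19-32 FREE]
Op 3: b = realloc(b, 9) -> b = 10; heap: [0-9 ALLOC][10-18 ALLOC][19-32 FREE]
Op 4: c = malloc(4) -> c = 19; heap: [0-9 ALLOC][10-18 ALLOC][19-22 ALLOC][23-32 FREE]
malloc(3): first-fit scan over [0-9 ALLOC][10-18 ALLOC][19-22 ALLOC][23-32 FREE] -> 23

Answer: 23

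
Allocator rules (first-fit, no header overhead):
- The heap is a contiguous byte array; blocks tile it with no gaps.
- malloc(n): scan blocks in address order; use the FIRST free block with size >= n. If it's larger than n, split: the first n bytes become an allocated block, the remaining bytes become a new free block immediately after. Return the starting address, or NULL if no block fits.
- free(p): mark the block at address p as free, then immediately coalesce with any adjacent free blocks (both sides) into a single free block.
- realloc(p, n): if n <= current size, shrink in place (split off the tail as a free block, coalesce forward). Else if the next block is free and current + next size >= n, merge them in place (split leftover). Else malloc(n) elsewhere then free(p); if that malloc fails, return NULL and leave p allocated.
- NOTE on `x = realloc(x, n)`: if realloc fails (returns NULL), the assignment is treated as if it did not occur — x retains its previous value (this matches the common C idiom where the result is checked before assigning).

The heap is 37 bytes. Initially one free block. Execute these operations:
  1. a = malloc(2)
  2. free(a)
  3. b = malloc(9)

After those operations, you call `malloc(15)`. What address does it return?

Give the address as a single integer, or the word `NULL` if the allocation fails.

Answer: 9

Derivation:
Op 1: a = malloc(2) -> a = 0; heap: [0-1 ALLOC][2-36 FREE]
Op 2: free(a) -> (freed a); heap: [0-36 FREE]
Op 3: b = malloc(9) -> b = 0; heap: [0-8 ALLOC][9-36 FREE]
malloc(15): first-fit scan over [0-8 ALLOC][9-36 FREE] -> 9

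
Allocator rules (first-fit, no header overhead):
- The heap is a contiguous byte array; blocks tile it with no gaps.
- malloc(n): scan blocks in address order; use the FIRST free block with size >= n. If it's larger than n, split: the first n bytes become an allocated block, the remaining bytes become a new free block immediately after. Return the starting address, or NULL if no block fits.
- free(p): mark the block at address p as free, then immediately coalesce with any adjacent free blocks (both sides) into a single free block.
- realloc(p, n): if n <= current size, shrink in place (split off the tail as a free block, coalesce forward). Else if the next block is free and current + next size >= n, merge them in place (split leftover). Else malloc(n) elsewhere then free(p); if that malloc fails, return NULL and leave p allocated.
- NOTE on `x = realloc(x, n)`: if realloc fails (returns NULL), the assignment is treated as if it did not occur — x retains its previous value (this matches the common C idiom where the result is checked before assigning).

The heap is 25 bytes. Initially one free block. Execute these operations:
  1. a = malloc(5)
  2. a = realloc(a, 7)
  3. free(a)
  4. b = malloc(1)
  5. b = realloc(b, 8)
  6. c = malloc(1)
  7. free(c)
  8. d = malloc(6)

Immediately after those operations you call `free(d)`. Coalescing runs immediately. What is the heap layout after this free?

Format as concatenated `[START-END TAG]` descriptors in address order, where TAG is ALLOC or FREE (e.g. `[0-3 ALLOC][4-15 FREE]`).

Op 1: a = malloc(5) -> a = 0; heap: [0-4 ALLOC][5-24 FREE]
Op 2: a = realloc(a, 7) -> a = 0; heap: [0-6 ALLOC][7-24 FREE]
Op 3: free(a) -> (freed a); heap: [0-24 FREE]
Op 4: b = malloc(1) -> b = 0; heap: [0-0 ALLOC][1-24 FREE]
Op 5: b = realloc(b, 8) -> b = 0; heap: [0-7 ALLOC][8-24 FREE]
Op 6: c = malloc(1) -> c = 8; heap: [0-7 ALLOC][8-8 ALLOC][9-24 FREE]
Op 7: free(c) -> (freed c); heap: [0-7 ALLOC][8-24 FREE]
Op 8: d = malloc(6) -> d = 8; heap: [0-7 ALLOC][8-13 ALLOC][14-24 FREE]
free(d): d = 8 -> block [8-13 ALLOC]; mark free, coalesce with adjacent free neighbors -> [0-7 ALLOC][8-24 FREE]

Answer: [0-7 ALLOC][8-24 FREE]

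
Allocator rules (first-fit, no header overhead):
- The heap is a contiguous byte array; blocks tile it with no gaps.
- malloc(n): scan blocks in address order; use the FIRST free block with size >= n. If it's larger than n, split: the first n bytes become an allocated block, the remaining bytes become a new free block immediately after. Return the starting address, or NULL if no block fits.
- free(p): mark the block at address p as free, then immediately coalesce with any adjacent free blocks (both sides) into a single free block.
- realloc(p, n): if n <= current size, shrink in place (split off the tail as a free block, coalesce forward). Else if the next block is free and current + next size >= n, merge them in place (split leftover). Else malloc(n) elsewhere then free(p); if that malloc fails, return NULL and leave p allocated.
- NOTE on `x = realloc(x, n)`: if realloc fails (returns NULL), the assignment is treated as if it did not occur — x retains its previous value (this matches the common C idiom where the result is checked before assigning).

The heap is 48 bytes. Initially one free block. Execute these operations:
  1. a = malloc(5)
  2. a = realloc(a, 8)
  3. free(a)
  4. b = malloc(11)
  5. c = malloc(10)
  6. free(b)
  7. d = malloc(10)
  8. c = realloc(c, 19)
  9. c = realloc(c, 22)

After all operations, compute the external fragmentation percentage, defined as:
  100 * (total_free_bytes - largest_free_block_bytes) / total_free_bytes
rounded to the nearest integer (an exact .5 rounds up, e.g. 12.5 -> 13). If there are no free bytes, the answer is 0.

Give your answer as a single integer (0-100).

Op 1: a = malloc(5) -> a = 0; heap: [0-4 ALLOC][5-47 FREE]
Op 2: a = realloc(a, 8) -> a = 0; heap: [0-7 ALLOC][8-47 FREE]
Op 3: free(a) -> (freed a); heap: [0-47 FREE]
Op 4: b = malloc(11) -> b = 0; heap: [0-10 ALLOC][11-47 FREE]
Op 5: c = malloc(10) -> c = 11; heap: [0-10 ALLOC][11-20 ALLOC][21-47 FREE]
Op 6: free(b) -> (freed b); heap: [0-10 FREE][11-20 ALLOC][21-47 FREE]
Op 7: d = malloc(10) -> d = 0; heap: [0-9 ALLOC][10-10 FREE][11-20 ALLOC][21-47 FREE]
Op 8: c = realloc(c, 19) -> c = 11; heap: [0-9 ALLOC][10-10 FREE][11-29 ALLOC][30-47 FREE]
Op 9: c = realloc(c, 22) -> c = 11; heap: [0-9 ALLOC][10-10 FREE][11-32 ALLOC][33-47 FREE]
Free blocks: [1 15] total_free=16 largest=15 -> 100*(16-15)/16 = 100/16 = 6.25 -> rounds to 6

Answer: 6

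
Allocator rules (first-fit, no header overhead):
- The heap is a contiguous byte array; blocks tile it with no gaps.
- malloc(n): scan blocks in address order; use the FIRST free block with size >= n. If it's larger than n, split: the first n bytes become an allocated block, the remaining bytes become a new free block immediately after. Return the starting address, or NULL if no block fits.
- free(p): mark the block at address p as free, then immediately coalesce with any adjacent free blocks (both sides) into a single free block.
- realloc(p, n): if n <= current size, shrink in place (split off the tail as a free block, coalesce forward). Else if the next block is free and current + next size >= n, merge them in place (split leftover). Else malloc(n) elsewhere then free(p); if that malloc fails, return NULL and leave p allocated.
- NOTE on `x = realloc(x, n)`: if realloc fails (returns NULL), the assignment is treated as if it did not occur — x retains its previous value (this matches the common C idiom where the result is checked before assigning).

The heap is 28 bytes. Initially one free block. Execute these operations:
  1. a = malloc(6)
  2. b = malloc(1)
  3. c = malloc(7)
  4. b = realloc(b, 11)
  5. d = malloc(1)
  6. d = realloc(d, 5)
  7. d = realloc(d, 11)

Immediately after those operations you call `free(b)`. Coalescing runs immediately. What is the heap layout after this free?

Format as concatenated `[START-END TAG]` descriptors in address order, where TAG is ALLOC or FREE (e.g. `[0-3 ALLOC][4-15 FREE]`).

Answer: [0-5 ALLOC][6-6 ALLOC][7-13 ALLOC][14-27 FREE]

Derivation:
Op 1: a = malloc(6) -> a = 0; heap: [0-5 ALLOC][6-27 FREE]
Op 2: b = malloc(1) -> b = 6; heap: [0-5 ALLOC][6-6 ALLOC][7-27 FREE]
Op 3: c = malloc(7) -> c = 7; heap: [0-5 ALLOC][6-6 ALLOC][7-13 ALLOC][14-27 FREE]
Op 4: b = realloc(b, 11) -> b = 14; heap: [0-5 ALLOC][6-6 FREE][7-13 ALLOC][14-24 ALLOC][25-27 FREE]
Op 5: d = malloc(1) -> d = 6; heap: [0-5 ALLOC][6-6 ALLOC][7-13 ALLOC][14-24 ALLOC][25-27 FREE]
Op 6: d = realloc(d, 5) -> NULL (d unchanged); heap: [0-5 ALLOC][6-6 ALLOC][7-13 ALLOC][14-24 ALLOC][25-27 FREE]
Op 7: d = realloc(d, 11) -> NULL (d unchanged); heap: [0-5 ALLOC][6-6 ALLOC][7-13 ALLOC][14-24 ALLOC][25-27 FREE]
free(b): b = 14 -> block [14-24 ALLOC]; mark free, coalesce with adjacent free neighbors -> [0-5 ALLOC][6-6 ALLOC][7-13 ALLOC][14-27 FREE]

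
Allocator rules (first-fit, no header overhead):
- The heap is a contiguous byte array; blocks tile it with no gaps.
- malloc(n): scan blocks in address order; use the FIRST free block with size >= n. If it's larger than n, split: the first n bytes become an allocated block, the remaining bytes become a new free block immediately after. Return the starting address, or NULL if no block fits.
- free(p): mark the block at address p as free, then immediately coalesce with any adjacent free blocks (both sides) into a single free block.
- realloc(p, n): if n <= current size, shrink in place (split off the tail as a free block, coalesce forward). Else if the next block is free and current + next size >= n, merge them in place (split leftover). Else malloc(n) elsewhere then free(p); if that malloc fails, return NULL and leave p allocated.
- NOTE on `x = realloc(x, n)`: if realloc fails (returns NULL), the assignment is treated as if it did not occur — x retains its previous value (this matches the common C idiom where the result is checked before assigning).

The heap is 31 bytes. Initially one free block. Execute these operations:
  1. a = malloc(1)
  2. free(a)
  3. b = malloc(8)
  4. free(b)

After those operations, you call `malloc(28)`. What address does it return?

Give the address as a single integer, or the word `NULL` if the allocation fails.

Op 1: a = malloc(1) -> a = 0; heap: [0-0 ALLOC][1-30 FREE]
Op 2: free(a) -> (freed a); heap: [0-30 FREE]
Op 3: b = malloc(8) -> b = 0; heap: [0-7 ALLOC][8-30 FREE]
Op 4: free(b) -> (freed b); heap: [0-30 FREE]
malloc(28): first-fit scan over [0-30 FREE] -> 0

Answer: 0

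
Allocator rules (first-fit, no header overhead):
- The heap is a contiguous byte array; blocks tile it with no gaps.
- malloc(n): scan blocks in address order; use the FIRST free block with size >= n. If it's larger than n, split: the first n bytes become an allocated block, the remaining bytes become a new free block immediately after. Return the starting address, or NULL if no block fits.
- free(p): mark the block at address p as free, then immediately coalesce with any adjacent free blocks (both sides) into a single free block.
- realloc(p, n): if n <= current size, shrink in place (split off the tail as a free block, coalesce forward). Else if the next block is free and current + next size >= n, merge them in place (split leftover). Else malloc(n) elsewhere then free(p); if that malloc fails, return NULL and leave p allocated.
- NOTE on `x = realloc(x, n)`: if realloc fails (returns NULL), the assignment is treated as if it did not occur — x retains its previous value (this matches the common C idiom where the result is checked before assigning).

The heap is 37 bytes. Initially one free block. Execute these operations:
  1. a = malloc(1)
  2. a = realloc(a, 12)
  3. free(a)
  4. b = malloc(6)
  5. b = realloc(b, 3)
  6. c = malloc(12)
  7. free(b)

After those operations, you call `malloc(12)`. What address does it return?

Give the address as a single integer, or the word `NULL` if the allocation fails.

Answer: 15

Derivation:
Op 1: a = malloc(1) -> a = 0; heap: [0-0 ALLOC][1-36 FREE]
Op 2: a = realloc(a, 12) -> a = 0; heap: [0-11 ALLOC][12-36 FREE]
Op 3: free(a) -> (freed a); heap: [0-36 FREE]
Op 4: b = malloc(6) -> b = 0; heap: [0-5 ALLOC][6-36 FREE]
Op 5: b = realloc(b, 3) -> b = 0; heap: [0-2 ALLOC][3-36 FREE]
Op 6: c = malloc(12) -> c = 3; heap: [0-2 ALLOC][3-14 ALLOC][15-36 FREE]
Op 7: free(b) -> (freed b); heap: [0-2 FREE][3-14 ALLOC][15-36 FREE]
malloc(12): first-fit scan over [0-2 FREE][3-14 ALLOC][15-36 FREE] -> 15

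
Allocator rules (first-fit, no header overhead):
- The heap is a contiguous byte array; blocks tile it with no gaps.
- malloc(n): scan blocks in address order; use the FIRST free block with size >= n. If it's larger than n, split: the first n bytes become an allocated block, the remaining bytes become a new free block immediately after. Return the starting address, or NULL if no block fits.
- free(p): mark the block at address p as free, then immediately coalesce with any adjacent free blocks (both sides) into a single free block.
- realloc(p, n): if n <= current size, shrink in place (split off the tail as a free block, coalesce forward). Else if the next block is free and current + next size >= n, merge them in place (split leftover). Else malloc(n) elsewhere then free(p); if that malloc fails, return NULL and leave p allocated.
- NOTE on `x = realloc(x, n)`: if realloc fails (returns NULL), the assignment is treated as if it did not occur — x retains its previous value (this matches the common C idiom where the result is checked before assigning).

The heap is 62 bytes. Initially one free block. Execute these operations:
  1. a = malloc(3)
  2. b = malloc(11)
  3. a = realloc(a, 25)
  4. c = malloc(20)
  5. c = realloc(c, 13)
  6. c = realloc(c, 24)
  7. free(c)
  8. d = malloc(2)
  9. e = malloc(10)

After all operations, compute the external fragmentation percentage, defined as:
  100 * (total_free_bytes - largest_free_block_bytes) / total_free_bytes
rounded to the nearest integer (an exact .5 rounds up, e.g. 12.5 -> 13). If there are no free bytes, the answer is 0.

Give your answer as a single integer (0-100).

Answer: 7

Derivation:
Op 1: a = malloc(3) -> a = 0; heap: [0-2 ALLOC][3-61 FREE]
Op 2: b = malloc(11) -> b = 3; heap: [0-2 ALLOC][3-13 ALLOC][14-61 FREE]
Op 3: a = realloc(a, 25) -> a = 14; heap: [0-2 FREE][3-13 ALLOC][14-38 ALLOC][39-61 FREE]
Op 4: c = malloc(20) -> c = 39; heap: [0-2 FREE][3-13 ALLOC][14-38 ALLOC][39-58 ALLOC][59-61 FREE]
Op 5: c = realloc(c, 13) -> c = 39; heap: [0-2 FREE][3-13 ALLOC][14-38 ALLOC][39-51 ALLOC][52-61 FREE]
Op 6: c = realloc(c, 24) -> NULL (c unchanged); heap: [0-2 FREE][3-13 ALLOC][14-38 ALLOC][39-51 ALLOC][52-61 FREE]
Op 7: free(c) -> (freed c); heap: [0-2 FREE][3-13 ALLOC][14-38 ALLOC][39-61 FREE]
Op 8: d = malloc(2) -> d = 0; heap: [0-1 ALLOC][2-2 FREE][3-13 ALLOC][14-38 ALLOC][39-61 FREE]
Op 9: e = malloc(10) -> e = 39; heap: [0-1 ALLOC][2-2 FREE][3-13 ALLOC][14-38 ALLOC][39-48 ALLOC][49-61 FREE]
Free blocks: [1 13] total_free=14 largest=13 -> 100*(14-13)/14 = 100/14 ≈ 7.143 -> rounds to 7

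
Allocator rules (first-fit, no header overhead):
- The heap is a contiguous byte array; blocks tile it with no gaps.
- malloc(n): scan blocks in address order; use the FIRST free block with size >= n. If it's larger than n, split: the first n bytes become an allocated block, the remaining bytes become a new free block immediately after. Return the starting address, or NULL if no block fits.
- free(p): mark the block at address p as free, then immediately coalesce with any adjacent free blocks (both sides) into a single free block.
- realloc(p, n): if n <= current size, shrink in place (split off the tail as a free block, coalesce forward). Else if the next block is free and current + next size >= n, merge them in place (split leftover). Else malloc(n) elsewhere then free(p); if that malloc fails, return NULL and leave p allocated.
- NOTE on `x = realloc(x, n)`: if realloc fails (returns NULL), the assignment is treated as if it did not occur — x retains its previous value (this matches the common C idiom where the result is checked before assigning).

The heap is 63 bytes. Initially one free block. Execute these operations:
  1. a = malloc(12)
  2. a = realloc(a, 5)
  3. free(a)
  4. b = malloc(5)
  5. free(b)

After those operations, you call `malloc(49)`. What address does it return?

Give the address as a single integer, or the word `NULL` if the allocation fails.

Answer: 0

Derivation:
Op 1: a = malloc(12) -> a = 0; heap: [0-11 ALLOC][12-62 FREE]
Op 2: a = realloc(a, 5) -> a = 0; heap: [0-4 ALLOC][5-62 FREE]
Op 3: free(a) -> (freed a); heap: [0-62 FREE]
Op 4: b = malloc(5) -> b = 0; heap: [0-4 ALLOC][5-62 FREE]
Op 5: free(b) -> (freed b); heap: [0-62 FREE]
malloc(49): first-fit scan over [0-62 FREE] -> 0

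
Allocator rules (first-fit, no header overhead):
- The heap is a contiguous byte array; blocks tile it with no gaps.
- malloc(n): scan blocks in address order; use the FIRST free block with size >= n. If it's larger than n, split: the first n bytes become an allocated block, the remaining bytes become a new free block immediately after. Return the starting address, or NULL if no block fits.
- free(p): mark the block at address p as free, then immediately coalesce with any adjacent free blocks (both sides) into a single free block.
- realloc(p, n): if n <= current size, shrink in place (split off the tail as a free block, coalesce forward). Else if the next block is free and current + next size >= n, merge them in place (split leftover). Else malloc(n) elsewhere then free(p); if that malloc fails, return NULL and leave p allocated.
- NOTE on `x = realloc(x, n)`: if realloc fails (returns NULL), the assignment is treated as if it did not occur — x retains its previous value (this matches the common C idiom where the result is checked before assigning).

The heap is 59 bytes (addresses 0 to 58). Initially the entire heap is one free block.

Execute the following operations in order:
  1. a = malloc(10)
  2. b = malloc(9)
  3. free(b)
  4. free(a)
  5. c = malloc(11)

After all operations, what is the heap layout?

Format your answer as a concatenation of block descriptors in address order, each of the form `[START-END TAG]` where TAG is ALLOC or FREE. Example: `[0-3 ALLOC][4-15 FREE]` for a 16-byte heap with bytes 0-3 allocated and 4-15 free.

Op 1: a = malloc(10) -> a = 0; heap: [0-9 ALLOC][10-58 FREE]
Op 2: b = malloc(9) -> b = 10; heap: [0-9 ALLOC][10-18 ALLOC][19-58 FREE]
Op 3: free(b) -> (freed b); heap: [0-9 ALLOC][10-58 FREE]
Op 4: free(a) -> (freed a); heap: [0-58 FREE]
Op 5: c = malloc(11) -> c = 0; heap: [0-10 ALLOC][11-58 FREE]

Answer: [0-10 ALLOC][11-58 FREE]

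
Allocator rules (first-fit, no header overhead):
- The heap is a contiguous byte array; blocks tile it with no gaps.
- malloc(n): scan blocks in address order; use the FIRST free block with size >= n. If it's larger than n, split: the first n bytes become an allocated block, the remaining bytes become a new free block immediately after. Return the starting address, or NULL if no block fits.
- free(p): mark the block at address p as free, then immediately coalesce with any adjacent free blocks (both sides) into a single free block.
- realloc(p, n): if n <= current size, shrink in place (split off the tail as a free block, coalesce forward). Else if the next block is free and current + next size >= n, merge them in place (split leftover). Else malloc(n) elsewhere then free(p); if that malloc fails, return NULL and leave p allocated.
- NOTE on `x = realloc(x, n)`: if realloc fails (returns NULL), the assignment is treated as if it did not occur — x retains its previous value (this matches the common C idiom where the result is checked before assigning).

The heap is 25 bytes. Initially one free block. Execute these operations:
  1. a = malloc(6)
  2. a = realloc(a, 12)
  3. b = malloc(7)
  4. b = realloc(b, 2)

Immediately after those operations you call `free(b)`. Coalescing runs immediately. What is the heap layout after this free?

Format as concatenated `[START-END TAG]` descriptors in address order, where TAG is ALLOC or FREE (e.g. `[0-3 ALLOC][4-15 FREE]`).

Op 1: a = malloc(6) -> a = 0; heap: [0-5 ALLOC][6-24 FREE]
Op 2: a = realloc(a, 12) -> a = 0; heap: [0-11 ALLOC][12-24 FREE]
Op 3: b = malloc(7) -> b = 12; heap: [0-11 ALLOC][12-18 ALLOC][19-24 FREE]
Op 4: b = realloc(b, 2) -> b = 12; heap: [0-11 ALLOC][12-13 ALLOC][14-24 FREE]
free(b): b = 12 -> block [12-13 ALLOC]; mark free, coalesce with adjacent free neighbors -> [0-11 ALLOC][12-24 FREE]

Answer: [0-11 ALLOC][12-24 FREE]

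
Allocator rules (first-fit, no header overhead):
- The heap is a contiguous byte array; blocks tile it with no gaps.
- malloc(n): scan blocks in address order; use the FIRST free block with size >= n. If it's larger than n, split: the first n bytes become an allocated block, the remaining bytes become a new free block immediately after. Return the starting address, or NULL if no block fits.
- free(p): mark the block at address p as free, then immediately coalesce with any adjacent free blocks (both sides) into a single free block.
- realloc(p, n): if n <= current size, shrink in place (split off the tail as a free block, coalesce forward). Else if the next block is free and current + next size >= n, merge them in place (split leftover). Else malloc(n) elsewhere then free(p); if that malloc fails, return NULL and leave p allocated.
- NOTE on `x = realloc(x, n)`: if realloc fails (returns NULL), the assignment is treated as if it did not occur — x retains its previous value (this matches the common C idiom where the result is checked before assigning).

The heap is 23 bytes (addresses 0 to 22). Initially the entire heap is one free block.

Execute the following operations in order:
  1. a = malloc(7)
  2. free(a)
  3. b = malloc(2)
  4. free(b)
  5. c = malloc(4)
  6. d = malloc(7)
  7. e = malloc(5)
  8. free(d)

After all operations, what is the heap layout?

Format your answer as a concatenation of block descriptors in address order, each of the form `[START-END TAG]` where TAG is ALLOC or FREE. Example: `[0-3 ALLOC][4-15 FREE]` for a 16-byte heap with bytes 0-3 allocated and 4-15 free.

Answer: [0-3 ALLOC][4-10 FREE][11-15 ALLOC][16-22 FREE]

Derivation:
Op 1: a = malloc(7) -> a = 0; heap: [0-6 ALLOC][7-22 FREE]
Op 2: free(a) -> (freed a); heap: [0-22 FREE]
Op 3: b = malloc(2) -> b = 0; heap: [0-1 ALLOC][2-22 FREE]
Op 4: free(b) -> (freed b); heap: [0-22 FREE]
Op 5: c = malloc(4) -> c = 0; heap: [0-3 ALLOC][4-22 FREE]
Op 6: d = malloc(7) -> d = 4; heap: [0-3 ALLOC][4-10 ALLOC][11-22 FREE]
Op 7: e = malloc(5) -> e = 11; heap: [0-3 ALLOC][4-10 ALLOC][11-15 ALLOC][16-22 FREE]
Op 8: free(d) -> (freed d); heap: [0-3 ALLOC][4-10 FREE][11-15 ALLOC][16-22 FREE]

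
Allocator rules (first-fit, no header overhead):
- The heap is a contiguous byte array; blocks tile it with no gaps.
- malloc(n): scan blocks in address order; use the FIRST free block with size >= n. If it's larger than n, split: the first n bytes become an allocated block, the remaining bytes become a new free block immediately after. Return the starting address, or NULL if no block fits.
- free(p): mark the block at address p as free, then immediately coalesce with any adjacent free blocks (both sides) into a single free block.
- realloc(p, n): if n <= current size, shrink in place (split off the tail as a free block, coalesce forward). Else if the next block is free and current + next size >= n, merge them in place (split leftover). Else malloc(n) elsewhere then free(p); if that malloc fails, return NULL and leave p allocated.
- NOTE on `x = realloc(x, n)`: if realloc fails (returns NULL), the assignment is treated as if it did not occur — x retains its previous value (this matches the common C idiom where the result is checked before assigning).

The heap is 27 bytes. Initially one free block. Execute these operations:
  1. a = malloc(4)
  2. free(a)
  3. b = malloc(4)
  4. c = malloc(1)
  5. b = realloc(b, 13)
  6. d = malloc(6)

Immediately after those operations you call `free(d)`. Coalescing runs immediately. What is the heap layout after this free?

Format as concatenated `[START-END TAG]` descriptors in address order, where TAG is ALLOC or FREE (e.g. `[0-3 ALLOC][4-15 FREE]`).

Op 1: a = malloc(4) -> a = 0; heap: [0-3 ALLOC][4-26 FREE]
Op 2: free(a) -> (freed a); heap: [0-26 FREE]
Op 3: b = malloc(4) -> b = 0; heap: [0-3 ALLOC][4-26 FREE]
Op 4: c = malloc(1) -> c = 4; heap: [0-3 ALLOC][4-4 ALLOC][5-26 FREE]
Op 5: b = realloc(b, 13) -> b = 5; heap: [0-3 FREE][4-4 ALLOC][5-17 ALLOC][18-26 FREE]
Op 6: d = malloc(6) -> d = 18; heap: [0-3 FREE][4-4 ALLOC][5-17 ALLOC][18-23 ALLOC][24-26 FREE]
free(d): d = 18 -> block [18-23 ALLOC]; mark free, coalesce with adjacent free neighbors -> [0-3 FREE][4-4 ALLOC][5-17 ALLOC][18-26 FREE]

Answer: [0-3 FREE][4-4 ALLOC][5-17 ALLOC][18-26 FREE]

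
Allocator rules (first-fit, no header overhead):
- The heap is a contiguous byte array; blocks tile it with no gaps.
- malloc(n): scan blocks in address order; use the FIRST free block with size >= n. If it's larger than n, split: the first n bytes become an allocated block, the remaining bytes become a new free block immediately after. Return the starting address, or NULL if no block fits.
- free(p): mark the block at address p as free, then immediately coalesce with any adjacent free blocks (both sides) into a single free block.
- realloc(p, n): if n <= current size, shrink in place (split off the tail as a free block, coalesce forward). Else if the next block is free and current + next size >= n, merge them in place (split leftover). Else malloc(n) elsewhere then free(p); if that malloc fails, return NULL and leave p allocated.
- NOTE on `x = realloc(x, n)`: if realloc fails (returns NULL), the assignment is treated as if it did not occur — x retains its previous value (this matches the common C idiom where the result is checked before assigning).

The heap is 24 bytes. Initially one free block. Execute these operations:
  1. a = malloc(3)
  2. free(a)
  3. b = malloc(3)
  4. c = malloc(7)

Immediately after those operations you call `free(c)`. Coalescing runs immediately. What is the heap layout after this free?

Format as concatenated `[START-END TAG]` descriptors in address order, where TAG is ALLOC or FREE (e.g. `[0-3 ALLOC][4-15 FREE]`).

Answer: [0-2 ALLOC][3-23 FREE]

Derivation:
Op 1: a = malloc(3) -> a = 0; heap: [0-2 ALLOC][3-23 FREE]
Op 2: free(a) -> (freed a); heap: [0-23 FREE]
Op 3: b = malloc(3) -> b = 0; heap: [0-2 ALLOC][3-23 FREE]
Op 4: c = malloc(7) -> c = 3; heap: [0-2 ALLOC][3-9 ALLOC][10-23 FREE]
free(c): c = 3 -> block [3-9 ALLOC]; mark free, coalesce with adjacent free neighbors -> [0-2 ALLOC][3-23 FREE]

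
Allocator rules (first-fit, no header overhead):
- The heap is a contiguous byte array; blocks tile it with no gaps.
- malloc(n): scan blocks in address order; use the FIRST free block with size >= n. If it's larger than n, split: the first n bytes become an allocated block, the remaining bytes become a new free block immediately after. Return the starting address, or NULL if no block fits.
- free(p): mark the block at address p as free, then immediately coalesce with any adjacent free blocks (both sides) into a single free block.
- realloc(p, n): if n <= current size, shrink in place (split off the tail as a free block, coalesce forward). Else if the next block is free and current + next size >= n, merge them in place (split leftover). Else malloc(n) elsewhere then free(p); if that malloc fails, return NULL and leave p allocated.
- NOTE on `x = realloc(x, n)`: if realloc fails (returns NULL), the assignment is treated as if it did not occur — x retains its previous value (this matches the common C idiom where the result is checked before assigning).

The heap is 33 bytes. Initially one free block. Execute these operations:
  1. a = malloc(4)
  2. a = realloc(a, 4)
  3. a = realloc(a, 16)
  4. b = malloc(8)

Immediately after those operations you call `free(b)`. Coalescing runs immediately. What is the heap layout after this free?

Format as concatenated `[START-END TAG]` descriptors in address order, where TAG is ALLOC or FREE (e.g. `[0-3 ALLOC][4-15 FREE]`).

Op 1: a = malloc(4) -> a = 0; heap: [0-3 ALLOC][4-32 FREE]
Op 2: a = realloc(a, 4) -> a = 0; heap: [0-3 ALLOC][4-32 FREE]
Op 3: a = realloc(a, 16) -> a = 0; heap: [0-15 ALLOC][16-32 FREE]
Op 4: b = malloc(8) -> b = 16; heap: [0-15 ALLOC][16-23 ALLOC][24-32 FREE]
free(b): b = 16 -> block [16-23 ALLOC]; mark free, coalesce with adjacent free neighbors -> [0-15 ALLOC][16-32 FREE]

Answer: [0-15 ALLOC][16-32 FREE]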